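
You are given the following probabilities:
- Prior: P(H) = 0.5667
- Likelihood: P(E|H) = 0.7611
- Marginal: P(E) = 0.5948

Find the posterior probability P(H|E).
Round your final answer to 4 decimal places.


Using Bayes' theorem:

P(H|E) = P(E|H) × P(H) / P(E)
       = 0.7611 × 0.5667 / 0.5948
       = 0.43131537 / 0.5948
       = 0.7251

The evidence strengthens our belief in H.
Prior: 0.5667 → Posterior: 0.7251


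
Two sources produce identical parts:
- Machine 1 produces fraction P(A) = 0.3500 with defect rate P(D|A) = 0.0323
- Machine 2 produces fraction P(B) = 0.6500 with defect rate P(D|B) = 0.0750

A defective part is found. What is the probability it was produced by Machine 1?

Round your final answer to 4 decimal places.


Let A = from Machine 1, D = defective

Given:
- P(A) = 0.3500, P(B) = 0.6500
- P(D|A) = 0.0323, P(D|B) = 0.0750

Step 1: Find P(D)
P(D) = P(D|A)P(A) + P(D|B)P(B)
     = 0.0323 × 0.3500 + 0.0750 × 0.6500
     = 0.01130500 + 0.04875000
     = 0.06005500

Step 2: Apply Bayes' theorem
P(A|D) = P(D|A)P(A) / P(D)
       = 0.01130500 / 0.06005500
       = 0.1882


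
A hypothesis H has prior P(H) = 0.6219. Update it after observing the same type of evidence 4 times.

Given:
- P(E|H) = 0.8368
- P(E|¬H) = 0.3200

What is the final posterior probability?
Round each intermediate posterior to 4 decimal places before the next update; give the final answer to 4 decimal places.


Sequential Bayesian updating:

Initial prior: P(H) = 0.6219

Update 1:
  P(E) = 0.8368 × 0.6219 + 0.3200 × 0.3781 = 0.52040592 + 0.12099200 = 0.64139792
  P(H|E) = 0.52040592 / 0.64139792 = 0.8114

Update 2:
  P(E) = 0.8368 × 0.8114 + 0.3200 × 0.1886 = 0.67897952 + 0.06035200 = 0.73933152
  P(H|E) = 0.67897952 / 0.73933152 = 0.9184

Update 3:
  P(E) = 0.8368 × 0.9184 + 0.3200 × 0.0816 = 0.76851712 + 0.02611200 = 0.79462912
  P(H|E) = 0.76851712 / 0.79462912 = 0.9671

Update 4:
  P(E) = 0.8368 × 0.9671 + 0.3200 × 0.0329 = 0.80926928 + 0.01052800 = 0.81979728
  P(H|E) = 0.80926928 / 0.81979728 = 0.9872

Final posterior: 0.9872


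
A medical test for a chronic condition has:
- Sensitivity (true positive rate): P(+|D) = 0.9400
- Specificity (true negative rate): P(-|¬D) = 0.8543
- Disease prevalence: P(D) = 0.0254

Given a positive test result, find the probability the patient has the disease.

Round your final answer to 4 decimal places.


Let D = has disease, + = positive test

Given:
- P(D) = 0.0254 (prevalence)
- P(+|D) = 0.9400 (sensitivity)
- P(-|¬D) = 0.8543 (specificity)
- P(+|¬D) = 0.1457 (false positive rate = 1 - specificity)

Step 1: Find P(+)
P(+) = P(+|D)P(D) + P(+|¬D)P(¬D)
     = 0.9400 × 0.0254 + 0.1457 × 0.9746
     = 0.02387600 + 0.14199922
     = 0.16587522

Step 2: Apply Bayes' theorem for P(D|+)
P(D|+) = P(+|D)P(D) / P(+)
       = 0.02387600 / 0.16587522
       = 0.1439


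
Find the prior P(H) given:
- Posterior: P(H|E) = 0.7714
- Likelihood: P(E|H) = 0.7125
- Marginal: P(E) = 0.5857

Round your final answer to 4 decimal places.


From Bayes' theorem: P(H|E) = P(E|H) × P(H) / P(E)

Rearranging for P(H):
P(H) = P(H|E) × P(E) / P(E|H)
     = 0.7714 × 0.5857 / 0.7125
     = 0.45180898 / 0.7125
     = 0.6341


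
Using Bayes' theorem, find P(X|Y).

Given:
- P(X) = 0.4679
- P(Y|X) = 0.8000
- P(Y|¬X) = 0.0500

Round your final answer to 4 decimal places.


Bayes' theorem: P(X|Y) = P(Y|X) × P(X) / P(Y)

Step 1: Calculate P(Y) using law of total probability
P(Y) = P(Y|X)P(X) + P(Y|¬X)P(¬X)
     = 0.8000 × 0.4679 + 0.0500 × 0.5321
     = 0.37432000 + 0.02660500
     = 0.40092500

Step 2: Apply Bayes' theorem
P(X|Y) = P(Y|X) × P(X) / P(Y)
       = 0.37432000 / 0.40092500
       = 0.9336


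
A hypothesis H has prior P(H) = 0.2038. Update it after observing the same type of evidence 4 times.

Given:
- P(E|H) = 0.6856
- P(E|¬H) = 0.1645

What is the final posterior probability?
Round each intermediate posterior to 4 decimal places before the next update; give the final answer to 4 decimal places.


Sequential Bayesian updating:

Initial prior: P(H) = 0.2038

Update 1:
  P(E) = 0.6856 × 0.2038 + 0.1645 × 0.7962 = 0.13972528 + 0.13097490 = 0.27070018
  P(H|E) = 0.13972528 / 0.27070018 = 0.5162

Update 2:
  P(E) = 0.6856 × 0.5162 + 0.1645 × 0.4838 = 0.35390672 + 0.07958510 = 0.43349182
  P(H|E) = 0.35390672 / 0.43349182 = 0.8164

Update 3:
  P(E) = 0.6856 × 0.8164 + 0.1645 × 0.1836 = 0.55972384 + 0.03020220 = 0.58992604
  P(H|E) = 0.55972384 / 0.58992604 = 0.9488

Update 4:
  P(E) = 0.6856 × 0.9488 + 0.1645 × 0.0512 = 0.65049728 + 0.00842240 = 0.65891968
  P(H|E) = 0.65049728 / 0.65891968 = 0.9872

Final posterior: 0.9872


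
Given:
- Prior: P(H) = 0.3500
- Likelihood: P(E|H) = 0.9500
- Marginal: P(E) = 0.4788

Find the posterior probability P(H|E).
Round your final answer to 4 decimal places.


Using Bayes' theorem:

P(H|E) = P(E|H) × P(H) / P(E)
       = 0.9500 × 0.3500 / 0.4788
       = 0.33250000 / 0.4788
       = 0.6944

The evidence strengthens our belief in H.
Prior: 0.3500 → Posterior: 0.6944


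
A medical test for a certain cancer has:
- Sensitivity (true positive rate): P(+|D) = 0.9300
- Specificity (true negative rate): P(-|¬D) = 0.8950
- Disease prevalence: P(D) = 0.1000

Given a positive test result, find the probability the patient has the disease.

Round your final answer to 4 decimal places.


Let D = has disease, + = positive test

Given:
- P(D) = 0.1000 (prevalence)
- P(+|D) = 0.9300 (sensitivity)
- P(-|¬D) = 0.8950 (specificity)
- P(+|¬D) = 0.1050 (false positive rate = 1 - specificity)

Step 1: Find P(+)
P(+) = P(+|D)P(D) + P(+|¬D)P(¬D)
     = 0.9300 × 0.1000 + 0.1050 × 0.9000
     = 0.09300000 + 0.09450000
     = 0.18750000

Step 2: Apply Bayes' theorem for P(D|+)
P(D|+) = P(+|D)P(D) / P(+)
       = 0.09300000 / 0.18750000
       = 0.4960


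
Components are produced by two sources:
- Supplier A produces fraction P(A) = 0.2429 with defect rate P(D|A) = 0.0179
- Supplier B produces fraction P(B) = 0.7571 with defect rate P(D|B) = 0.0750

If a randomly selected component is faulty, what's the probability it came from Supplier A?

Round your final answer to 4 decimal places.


Let A = from Supplier A, D = faulty

Given:
- P(A) = 0.2429, P(B) = 0.7571
- P(D|A) = 0.0179, P(D|B) = 0.0750

Step 1: Find P(D)
P(D) = P(D|A)P(A) + P(D|B)P(B)
     = 0.0179 × 0.2429 + 0.0750 × 0.7571
     = 0.00434791 + 0.05678250
     = 0.06113041

Step 2: Apply Bayes' theorem
P(A|D) = P(D|A)P(A) / P(D)
       = 0.00434791 / 0.06113041
       = 0.0711


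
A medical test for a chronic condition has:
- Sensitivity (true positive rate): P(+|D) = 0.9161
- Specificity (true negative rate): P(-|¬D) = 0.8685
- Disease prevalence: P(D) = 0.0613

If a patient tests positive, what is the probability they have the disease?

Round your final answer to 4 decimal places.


Let D = has disease, + = positive test

Given:
- P(D) = 0.0613 (prevalence)
- P(+|D) = 0.9161 (sensitivity)
- P(-|¬D) = 0.8685 (specificity)
- P(+|¬D) = 0.1315 (false positive rate = 1 - specificity)

Step 1: Find P(+)
P(+) = P(+|D)P(D) + P(+|¬D)P(¬D)
     = 0.9161 × 0.0613 + 0.1315 × 0.9387
     = 0.05615693 + 0.12343905
     = 0.17959598

Step 2: Apply Bayes' theorem for P(D|+)
P(D|+) = P(+|D)P(D) / P(+)
       = 0.05615693 / 0.17959598
       = 0.3127


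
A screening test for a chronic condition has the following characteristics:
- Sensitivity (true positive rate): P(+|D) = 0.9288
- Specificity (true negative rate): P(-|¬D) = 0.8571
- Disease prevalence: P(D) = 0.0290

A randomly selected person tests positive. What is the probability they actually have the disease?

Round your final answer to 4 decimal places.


Let D = has disease, + = positive test

Given:
- P(D) = 0.0290 (prevalence)
- P(+|D) = 0.9288 (sensitivity)
- P(-|¬D) = 0.8571 (specificity)
- P(+|¬D) = 0.1429 (false positive rate = 1 - specificity)

Step 1: Find P(+)
P(+) = P(+|D)P(D) + P(+|¬D)P(¬D)
     = 0.9288 × 0.0290 + 0.1429 × 0.9710
     = 0.02693520 + 0.13875590
     = 0.16569110

Step 2: Apply Bayes' theorem for P(D|+)
P(D|+) = P(+|D)P(D) / P(+)
       = 0.02693520 / 0.16569110
       = 0.1626


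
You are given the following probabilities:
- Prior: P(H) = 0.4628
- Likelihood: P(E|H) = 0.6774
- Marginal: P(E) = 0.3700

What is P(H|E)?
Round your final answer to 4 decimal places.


Using Bayes' theorem:

P(H|E) = P(E|H) × P(H) / P(E)
       = 0.6774 × 0.4628 / 0.3700
       = 0.31350072 / 0.3700
       = 0.8473

The evidence strengthens our belief in H.
Prior: 0.4628 → Posterior: 0.8473


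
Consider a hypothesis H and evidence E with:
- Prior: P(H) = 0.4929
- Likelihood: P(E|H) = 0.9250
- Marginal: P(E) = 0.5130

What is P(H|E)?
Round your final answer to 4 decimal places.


Using Bayes' theorem:

P(H|E) = P(E|H) × P(H) / P(E)
       = 0.9250 × 0.4929 / 0.5130
       = 0.45593250 / 0.5130
       = 0.8888

The evidence strengthens our belief in H.
Prior: 0.4929 → Posterior: 0.8888


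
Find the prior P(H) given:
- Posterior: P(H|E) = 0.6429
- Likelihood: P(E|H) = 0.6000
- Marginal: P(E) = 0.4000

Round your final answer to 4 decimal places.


From Bayes' theorem: P(H|E) = P(E|H) × P(H) / P(E)

Rearranging for P(H):
P(H) = P(H|E) × P(E) / P(E|H)
     = 0.6429 × 0.4000 / 0.6000
     = 0.25716000 / 0.6000
     = 0.4286


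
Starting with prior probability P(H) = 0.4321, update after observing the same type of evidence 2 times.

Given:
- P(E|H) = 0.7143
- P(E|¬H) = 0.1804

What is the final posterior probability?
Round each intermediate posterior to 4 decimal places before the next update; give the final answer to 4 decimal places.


Sequential Bayesian updating:

Initial prior: P(H) = 0.4321

Update 1:
  P(E) = 0.7143 × 0.4321 + 0.1804 × 0.5679 = 0.30864903 + 0.10244916 = 0.41109819
  P(H|E) = 0.30864903 / 0.41109819 = 0.7508

Update 2:
  P(E) = 0.7143 × 0.7508 + 0.1804 × 0.2492 = 0.53629644 + 0.04495568 = 0.58125212
  P(H|E) = 0.53629644 / 0.58125212 = 0.9227

Final posterior: 0.9227


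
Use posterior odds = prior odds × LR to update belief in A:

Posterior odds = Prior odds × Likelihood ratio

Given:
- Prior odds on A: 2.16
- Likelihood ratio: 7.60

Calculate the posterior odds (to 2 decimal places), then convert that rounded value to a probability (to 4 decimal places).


Step 1: Calculate posterior odds
Posterior odds = Prior odds × LR
               = 2.16 × 7.60
               = 16.42

Step 2: Convert to probability
P(A|E) = Posterior odds / (1 + Posterior odds)
       = 16.42 / (1 + 16.42)
       = 16.42 / 17.42
       = 0.9426

The evidence increased P(A) from 0.6835 to 0.9426.


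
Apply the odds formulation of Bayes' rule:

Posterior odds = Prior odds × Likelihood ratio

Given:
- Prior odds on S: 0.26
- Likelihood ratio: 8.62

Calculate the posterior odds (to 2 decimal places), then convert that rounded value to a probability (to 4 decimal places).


Step 1: Calculate posterior odds
Posterior odds = Prior odds × LR
               = 0.26 × 8.62
               = 2.24

Step 2: Convert to probability
P(S|E) = Posterior odds / (1 + Posterior odds)
       = 2.24 / (1 + 2.24)
       = 2.24 / 3.24
       = 0.6914

The evidence increased P(S) from 0.2063 to 0.6914.


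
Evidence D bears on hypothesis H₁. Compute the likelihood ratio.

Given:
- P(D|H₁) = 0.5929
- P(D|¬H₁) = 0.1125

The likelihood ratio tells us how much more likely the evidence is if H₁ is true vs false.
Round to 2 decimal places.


Likelihood Ratio (LR) = P(D|H₁) / P(D|¬H₁)

LR = 0.5929 / 0.1125
   = 5.27

The evidence is 5.27 times more likely if H₁ is true than if H₁ is false.
Because LR exceeds 1, D is evidence for H₁.


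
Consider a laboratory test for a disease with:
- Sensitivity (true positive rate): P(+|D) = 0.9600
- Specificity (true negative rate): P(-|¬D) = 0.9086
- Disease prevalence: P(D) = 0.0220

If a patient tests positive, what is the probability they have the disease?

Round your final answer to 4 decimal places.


Let D = has disease, + = positive test

Given:
- P(D) = 0.0220 (prevalence)
- P(+|D) = 0.9600 (sensitivity)
- P(-|¬D) = 0.9086 (specificity)
- P(+|¬D) = 0.0914 (false positive rate = 1 - specificity)

Step 1: Find P(+)
P(+) = P(+|D)P(D) + P(+|¬D)P(¬D)
     = 0.9600 × 0.0220 + 0.0914 × 0.9780
     = 0.02112000 + 0.08938920
     = 0.11050920

Step 2: Apply Bayes' theorem for P(D|+)
P(D|+) = P(+|D)P(D) / P(+)
       = 0.02112000 / 0.11050920
       = 0.1911


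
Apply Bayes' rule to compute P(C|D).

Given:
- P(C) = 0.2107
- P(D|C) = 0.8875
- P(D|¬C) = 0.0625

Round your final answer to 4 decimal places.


Bayes' theorem: P(C|D) = P(D|C) × P(C) / P(D)

Step 1: Calculate P(D) using law of total probability
P(D) = P(D|C)P(C) + P(D|¬C)P(¬C)
     = 0.8875 × 0.2107 + 0.0625 × 0.7893
     = 0.18699625 + 0.04933125
     = 0.23632750

Step 2: Apply Bayes' theorem
P(C|D) = P(D|C) × P(C) / P(D)
       = 0.18699625 / 0.23632750
       = 0.7913


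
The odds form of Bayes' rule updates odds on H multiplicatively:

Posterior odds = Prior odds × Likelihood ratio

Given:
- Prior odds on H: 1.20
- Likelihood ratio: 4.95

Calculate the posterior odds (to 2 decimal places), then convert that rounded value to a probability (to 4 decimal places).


Step 1: Calculate posterior odds
Posterior odds = Prior odds × LR
               = 1.20 × 4.95
               = 5.94

Step 2: Convert to probability
P(H|E) = Posterior odds / (1 + Posterior odds)
       = 5.94 / (1 + 5.94)
       = 5.94 / 6.94
       = 0.8559

The evidence increased P(H) from 0.5455 to 0.8559.


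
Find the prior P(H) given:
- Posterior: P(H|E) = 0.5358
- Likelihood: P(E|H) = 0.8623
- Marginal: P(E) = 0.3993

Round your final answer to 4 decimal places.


From Bayes' theorem: P(H|E) = P(E|H) × P(H) / P(E)

Rearranging for P(H):
P(H) = P(H|E) × P(E) / P(E|H)
     = 0.5358 × 0.3993 / 0.8623
     = 0.21394494 / 0.8623
     = 0.2481


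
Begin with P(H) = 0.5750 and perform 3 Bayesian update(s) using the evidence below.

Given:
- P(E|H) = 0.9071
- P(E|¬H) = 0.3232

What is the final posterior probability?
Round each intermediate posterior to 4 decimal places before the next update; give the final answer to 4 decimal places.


Sequential Bayesian updating:

Initial prior: P(H) = 0.5750

Update 1:
  P(E) = 0.9071 × 0.5750 + 0.3232 × 0.4250 = 0.52158250 + 0.13736000 = 0.65894250
  P(H|E) = 0.52158250 / 0.65894250 = 0.7915

Update 2:
  P(E) = 0.9071 × 0.7915 + 0.3232 × 0.2085 = 0.71796965 + 0.06738720 = 0.78535685
  P(H|E) = 0.71796965 / 0.78535685 = 0.9142

Update 3:
  P(E) = 0.9071 × 0.9142 + 0.3232 × 0.0858 = 0.82927082 + 0.02773056 = 0.85700138
  P(H|E) = 0.82927082 / 0.85700138 = 0.9676

Final posterior: 0.9676


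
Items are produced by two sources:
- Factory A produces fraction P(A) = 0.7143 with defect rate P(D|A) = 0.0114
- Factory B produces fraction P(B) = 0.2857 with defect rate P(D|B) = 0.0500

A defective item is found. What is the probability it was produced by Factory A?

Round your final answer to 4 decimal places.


Let A = from Factory A, D = defective

Given:
- P(A) = 0.7143, P(B) = 0.2857
- P(D|A) = 0.0114, P(D|B) = 0.0500

Step 1: Find P(D)
P(D) = P(D|A)P(A) + P(D|B)P(B)
     = 0.0114 × 0.7143 + 0.0500 × 0.2857
     = 0.00814302 + 0.01428500
     = 0.02242802

Step 2: Apply Bayes' theorem
P(A|D) = P(D|A)P(A) / P(D)
       = 0.00814302 / 0.02242802
       = 0.3631


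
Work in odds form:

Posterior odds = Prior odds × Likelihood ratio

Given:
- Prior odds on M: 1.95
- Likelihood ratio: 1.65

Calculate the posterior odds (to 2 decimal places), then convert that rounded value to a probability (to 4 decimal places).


Step 1: Calculate posterior odds
Posterior odds = Prior odds × LR
               = 1.95 × 1.65
               = 3.22

Step 2: Convert to probability
P(M|E) = Posterior odds / (1 + Posterior odds)
       = 3.22 / (1 + 3.22)
       = 3.22 / 4.22
       = 0.7630

The evidence increased P(M) from 0.6610 to 0.7630.


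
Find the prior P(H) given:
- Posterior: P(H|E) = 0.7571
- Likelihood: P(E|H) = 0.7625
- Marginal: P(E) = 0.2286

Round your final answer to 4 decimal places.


From Bayes' theorem: P(H|E) = P(E|H) × P(H) / P(E)

Rearranging for P(H):
P(H) = P(H|E) × P(E) / P(E|H)
     = 0.7571 × 0.2286 / 0.7625
     = 0.17307306 / 0.7625
     = 0.2270


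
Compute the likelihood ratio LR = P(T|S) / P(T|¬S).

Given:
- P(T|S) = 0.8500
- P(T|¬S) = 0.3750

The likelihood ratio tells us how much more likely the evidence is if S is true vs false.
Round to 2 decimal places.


Likelihood Ratio (LR) = P(T|S) / P(T|¬S)

LR = 0.8500 / 0.3750
   = 2.27

The evidence is 2.27 times more likely if S is true than if S is false.
Since LR > 1, the evidence supports S over ¬S.


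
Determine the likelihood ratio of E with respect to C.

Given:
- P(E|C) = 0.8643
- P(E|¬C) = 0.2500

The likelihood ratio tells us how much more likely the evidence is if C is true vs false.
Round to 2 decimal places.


Likelihood Ratio (LR) = P(E|C) / P(E|¬C)

LR = 0.8643 / 0.2500
   = 3.46

The evidence is 3.46 times more likely if C is true than if C is false.
Since LR > 1, the evidence supports C over ¬C.


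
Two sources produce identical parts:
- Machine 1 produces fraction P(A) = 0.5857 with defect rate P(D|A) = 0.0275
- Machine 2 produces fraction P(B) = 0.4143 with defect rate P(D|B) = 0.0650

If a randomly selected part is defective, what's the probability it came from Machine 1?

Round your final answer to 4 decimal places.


Let A = from Machine 1, D = defective

Given:
- P(A) = 0.5857, P(B) = 0.4143
- P(D|A) = 0.0275, P(D|B) = 0.0650

Step 1: Find P(D)
P(D) = P(D|A)P(A) + P(D|B)P(B)
     = 0.0275 × 0.5857 + 0.0650 × 0.4143
     = 0.01610675 + 0.02692950
     = 0.04303625

Step 2: Apply Bayes' theorem
P(A|D) = P(D|A)P(A) / P(D)
       = 0.01610675 / 0.04303625
       = 0.3743


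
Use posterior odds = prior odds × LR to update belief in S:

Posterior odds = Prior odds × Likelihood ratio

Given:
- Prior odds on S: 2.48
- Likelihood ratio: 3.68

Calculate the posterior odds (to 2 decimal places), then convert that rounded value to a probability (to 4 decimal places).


Step 1: Calculate posterior odds
Posterior odds = Prior odds × LR
               = 2.48 × 3.68
               = 9.13

Step 2: Convert to probability
P(S|E) = Posterior odds / (1 + Posterior odds)
       = 9.13 / (1 + 9.13)
       = 9.13 / 10.13
       = 0.9013

The evidence increased P(S) from 0.7126 to 0.9013.


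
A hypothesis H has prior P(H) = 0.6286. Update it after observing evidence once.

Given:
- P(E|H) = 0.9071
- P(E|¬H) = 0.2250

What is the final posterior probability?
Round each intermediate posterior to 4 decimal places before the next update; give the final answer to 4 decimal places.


Sequential Bayesian updating:

Initial prior: P(H) = 0.6286

Update 1:
  P(E) = 0.9071 × 0.6286 + 0.2250 × 0.3714 = 0.57020306 + 0.08356500 = 0.65376806
  P(H|E) = 0.57020306 / 0.65376806 = 0.8722

Final posterior: 0.8722


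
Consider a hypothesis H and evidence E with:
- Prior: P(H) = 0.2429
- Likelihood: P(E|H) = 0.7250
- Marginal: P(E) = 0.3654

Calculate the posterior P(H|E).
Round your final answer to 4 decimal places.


Using Bayes' theorem:

P(H|E) = P(E|H) × P(H) / P(E)
       = 0.7250 × 0.2429 / 0.3654
       = 0.17610250 / 0.3654
       = 0.4819

The evidence strengthens our belief in H.
Prior: 0.2429 → Posterior: 0.4819


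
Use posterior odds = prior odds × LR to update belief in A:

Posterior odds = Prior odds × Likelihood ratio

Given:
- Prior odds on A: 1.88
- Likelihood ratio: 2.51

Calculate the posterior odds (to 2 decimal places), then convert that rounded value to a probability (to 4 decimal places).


Step 1: Calculate posterior odds
Posterior odds = Prior odds × LR
               = 1.88 × 2.51
               = 4.72

Step 2: Convert to probability
P(A|E) = Posterior odds / (1 + Posterior odds)
       = 4.72 / (1 + 4.72)
       = 4.72 / 5.72
       = 0.8252

The evidence increased P(A) from 0.6528 to 0.8252.


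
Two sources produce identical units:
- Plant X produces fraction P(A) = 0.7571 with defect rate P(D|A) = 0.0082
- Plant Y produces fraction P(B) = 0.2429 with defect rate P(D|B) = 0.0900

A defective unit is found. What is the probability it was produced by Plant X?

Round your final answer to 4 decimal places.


Let A = from Plant X, D = defective

Given:
- P(A) = 0.7571, P(B) = 0.2429
- P(D|A) = 0.0082, P(D|B) = 0.0900

Step 1: Find P(D)
P(D) = P(D|A)P(A) + P(D|B)P(B)
     = 0.0082 × 0.7571 + 0.0900 × 0.2429
     = 0.00620822 + 0.02186100
     = 0.02806922

Step 2: Apply Bayes' theorem
P(A|D) = P(D|A)P(A) / P(D)
       = 0.00620822 / 0.02806922
       = 0.2212


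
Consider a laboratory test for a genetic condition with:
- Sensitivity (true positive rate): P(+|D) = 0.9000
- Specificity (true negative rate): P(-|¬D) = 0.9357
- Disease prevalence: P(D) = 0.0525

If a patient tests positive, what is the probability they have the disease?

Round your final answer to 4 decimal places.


Let D = has disease, + = positive test

Given:
- P(D) = 0.0525 (prevalence)
- P(+|D) = 0.9000 (sensitivity)
- P(-|¬D) = 0.9357 (specificity)
- P(+|¬D) = 0.0643 (false positive rate = 1 - specificity)

Step 1: Find P(+)
P(+) = P(+|D)P(D) + P(+|¬D)P(¬D)
     = 0.9000 × 0.0525 + 0.0643 × 0.9475
     = 0.04725000 + 0.06092425
     = 0.10817425

Step 2: Apply Bayes' theorem for P(D|+)
P(D|+) = P(+|D)P(D) / P(+)
       = 0.04725000 / 0.10817425
       = 0.4368


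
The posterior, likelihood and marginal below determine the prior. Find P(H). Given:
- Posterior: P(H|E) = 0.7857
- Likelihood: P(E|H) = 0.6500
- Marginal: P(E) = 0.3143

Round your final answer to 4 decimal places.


From Bayes' theorem: P(H|E) = P(E|H) × P(H) / P(E)

Rearranging for P(H):
P(H) = P(H|E) × P(E) / P(E|H)
     = 0.7857 × 0.3143 / 0.6500
     = 0.24694551 / 0.6500
     = 0.3799


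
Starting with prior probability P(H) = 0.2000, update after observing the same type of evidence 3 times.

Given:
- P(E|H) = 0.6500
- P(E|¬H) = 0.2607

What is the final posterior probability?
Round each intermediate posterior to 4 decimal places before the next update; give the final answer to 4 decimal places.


Sequential Bayesian updating:

Initial prior: P(H) = 0.2000

Update 1:
  P(E) = 0.6500 × 0.2000 + 0.2607 × 0.8000 = 0.13000000 + 0.20856000 = 0.33856000
  P(H|E) = 0.13000000 / 0.33856000 = 0.3840

Update 2:
  P(E) = 0.6500 × 0.3840 + 0.2607 × 0.6160 = 0.24960000 + 0.16059120 = 0.41019120
  P(H|E) = 0.24960000 / 0.41019120 = 0.6085

Update 3:
  P(E) = 0.6500 × 0.6085 + 0.2607 × 0.3915 = 0.39552500 + 0.10206405 = 0.49758905
  P(H|E) = 0.39552500 / 0.49758905 = 0.7949

Final posterior: 0.7949


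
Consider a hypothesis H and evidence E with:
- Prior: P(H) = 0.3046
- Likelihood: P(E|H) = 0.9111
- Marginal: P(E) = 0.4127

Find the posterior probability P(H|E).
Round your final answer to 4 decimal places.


Using Bayes' theorem:

P(H|E) = P(E|H) × P(H) / P(E)
       = 0.9111 × 0.3046 / 0.4127
       = 0.27752106 / 0.4127
       = 0.6725

The evidence strengthens our belief in H.
Prior: 0.3046 → Posterior: 0.6725


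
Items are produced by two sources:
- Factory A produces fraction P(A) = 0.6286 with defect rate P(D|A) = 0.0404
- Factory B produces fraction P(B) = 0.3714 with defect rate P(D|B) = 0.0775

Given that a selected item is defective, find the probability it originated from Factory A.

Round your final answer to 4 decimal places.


Let A = from Factory A, D = defective

Given:
- P(A) = 0.6286, P(B) = 0.3714
- P(D|A) = 0.0404, P(D|B) = 0.0775

Step 1: Find P(D)
P(D) = P(D|A)P(A) + P(D|B)P(B)
     = 0.0404 × 0.6286 + 0.0775 × 0.3714
     = 0.02539544 + 0.02878350
     = 0.05417894

Step 2: Apply Bayes' theorem
P(A|D) = P(D|A)P(A) / P(D)
       = 0.02539544 / 0.05417894
       = 0.4687


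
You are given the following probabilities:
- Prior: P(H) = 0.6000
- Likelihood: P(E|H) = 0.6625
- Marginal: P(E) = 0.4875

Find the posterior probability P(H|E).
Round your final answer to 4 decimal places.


Using Bayes' theorem:

P(H|E) = P(E|H) × P(H) / P(E)
       = 0.6625 × 0.6000 / 0.4875
       = 0.39750000 / 0.4875
       = 0.8154

The evidence strengthens our belief in H.
Prior: 0.6000 → Posterior: 0.8154


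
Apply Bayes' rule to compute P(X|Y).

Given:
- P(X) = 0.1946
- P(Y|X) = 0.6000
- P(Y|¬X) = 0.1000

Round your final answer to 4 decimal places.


Bayes' theorem: P(X|Y) = P(Y|X) × P(X) / P(Y)

Step 1: Calculate P(Y) using law of total probability
P(Y) = P(Y|X)P(X) + P(Y|¬X)P(¬X)
     = 0.6000 × 0.1946 + 0.1000 × 0.8054
     = 0.11676000 + 0.08054000
     = 0.19730000

Step 2: Apply Bayes' theorem
P(X|Y) = P(Y|X) × P(X) / P(Y)
       = 0.11676000 / 0.19730000
       = 0.5918


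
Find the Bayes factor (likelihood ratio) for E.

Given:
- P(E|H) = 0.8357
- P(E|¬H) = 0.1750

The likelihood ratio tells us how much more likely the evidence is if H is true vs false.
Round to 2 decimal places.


Likelihood Ratio (LR) = P(E|H) / P(E|¬H)

LR = 0.8357 / 0.1750
   = 4.78

The evidence is 4.78 times more likely if H is true than if H is false.
Because LR exceeds 1, E is evidence for H.


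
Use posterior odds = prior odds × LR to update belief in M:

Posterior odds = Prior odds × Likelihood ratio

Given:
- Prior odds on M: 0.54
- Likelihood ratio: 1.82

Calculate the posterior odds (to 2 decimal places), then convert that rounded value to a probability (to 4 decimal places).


Step 1: Calculate posterior odds
Posterior odds = Prior odds × LR
               = 0.54 × 1.82
               = 0.98

Step 2: Convert to probability
P(M|E) = Posterior odds / (1 + Posterior odds)
       = 0.98 / (1 + 0.98)
       = 0.98 / 1.98
       = 0.4949

The evidence increased P(M) from 0.3506 to 0.4949.


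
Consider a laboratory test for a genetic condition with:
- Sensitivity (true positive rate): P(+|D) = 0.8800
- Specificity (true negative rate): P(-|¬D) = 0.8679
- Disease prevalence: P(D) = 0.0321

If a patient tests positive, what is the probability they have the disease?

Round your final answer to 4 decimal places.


Let D = has disease, + = positive test

Given:
- P(D) = 0.0321 (prevalence)
- P(+|D) = 0.8800 (sensitivity)
- P(-|¬D) = 0.8679 (specificity)
- P(+|¬D) = 0.1321 (false positive rate = 1 - specificity)

Step 1: Find P(+)
P(+) = P(+|D)P(D) + P(+|¬D)P(¬D)
     = 0.8800 × 0.0321 + 0.1321 × 0.9679
     = 0.02824800 + 0.12785959
     = 0.15610759

Step 2: Apply Bayes' theorem for P(D|+)
P(D|+) = P(+|D)P(D) / P(+)
       = 0.02824800 / 0.15610759
       = 0.1810


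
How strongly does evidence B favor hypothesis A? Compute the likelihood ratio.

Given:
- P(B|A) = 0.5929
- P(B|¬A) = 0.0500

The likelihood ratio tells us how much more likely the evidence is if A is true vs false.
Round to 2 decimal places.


Likelihood Ratio (LR) = P(B|A) / P(B|¬A)

LR = 0.5929 / 0.0500
   = 11.86

The evidence is 11.86 times more likely if A is true than if A is false.
Because LR exceeds 1, B is evidence for A.


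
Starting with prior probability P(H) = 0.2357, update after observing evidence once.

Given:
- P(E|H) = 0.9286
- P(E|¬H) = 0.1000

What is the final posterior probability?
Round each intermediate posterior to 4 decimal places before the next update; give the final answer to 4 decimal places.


Sequential Bayesian updating:

Initial prior: P(H) = 0.2357

Update 1:
  P(E) = 0.9286 × 0.2357 + 0.1000 × 0.7643 = 0.21887102 + 0.07643000 = 0.29530102
  P(H|E) = 0.21887102 / 0.29530102 = 0.7412

Final posterior: 0.7412


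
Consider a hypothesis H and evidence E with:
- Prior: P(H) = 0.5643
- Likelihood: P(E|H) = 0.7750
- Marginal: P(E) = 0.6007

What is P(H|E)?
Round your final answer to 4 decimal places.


Using Bayes' theorem:

P(H|E) = P(E|H) × P(H) / P(E)
       = 0.7750 × 0.5643 / 0.6007
       = 0.43733250 / 0.6007
       = 0.7280

The evidence strengthens our belief in H.
Prior: 0.5643 → Posterior: 0.7280


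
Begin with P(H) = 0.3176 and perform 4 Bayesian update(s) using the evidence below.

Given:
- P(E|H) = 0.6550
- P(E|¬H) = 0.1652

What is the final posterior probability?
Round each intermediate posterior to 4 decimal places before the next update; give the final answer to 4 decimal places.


Sequential Bayesian updating:

Initial prior: P(H) = 0.3176

Update 1:
  P(E) = 0.6550 × 0.3176 + 0.1652 × 0.6824 = 0.20802800 + 0.11273248 = 0.32076048
  P(H|E) = 0.20802800 / 0.32076048 = 0.6485

Update 2:
  P(E) = 0.6550 × 0.6485 + 0.1652 × 0.3515 = 0.42476750 + 0.05806780 = 0.48283530
  P(H|E) = 0.42476750 / 0.48283530 = 0.8797

Update 3:
  P(E) = 0.6550 × 0.8797 + 0.1652 × 0.1203 = 0.57620350 + 0.01987356 = 0.59607706
  P(H|E) = 0.57620350 / 0.59607706 = 0.9667

Update 4:
  P(E) = 0.6550 × 0.9667 + 0.1652 × 0.0333 = 0.63318850 + 0.00550116 = 0.63868966
  P(H|E) = 0.63318850 / 0.63868966 = 0.9914

Final posterior: 0.9914


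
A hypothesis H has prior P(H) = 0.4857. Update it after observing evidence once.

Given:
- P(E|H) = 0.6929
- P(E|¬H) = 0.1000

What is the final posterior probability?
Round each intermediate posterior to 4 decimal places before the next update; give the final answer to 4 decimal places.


Sequential Bayesian updating:

Initial prior: P(H) = 0.4857

Update 1:
  P(E) = 0.6929 × 0.4857 + 0.1000 × 0.5143 = 0.33654153 + 0.05143000 = 0.38797153
  P(H|E) = 0.33654153 / 0.38797153 = 0.8674

Final posterior: 0.8674


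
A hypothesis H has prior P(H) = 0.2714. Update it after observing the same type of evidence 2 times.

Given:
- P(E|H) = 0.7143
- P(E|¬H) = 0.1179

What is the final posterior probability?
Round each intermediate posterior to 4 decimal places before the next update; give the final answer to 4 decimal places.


Sequential Bayesian updating:

Initial prior: P(H) = 0.2714

Update 1:
  P(E) = 0.7143 × 0.2714 + 0.1179 × 0.7286 = 0.19386102 + 0.08590194 = 0.27976296
  P(H|E) = 0.19386102 / 0.27976296 = 0.6929

Update 2:
  P(E) = 0.7143 × 0.6929 + 0.1179 × 0.3071 = 0.49493847 + 0.03620709 = 0.53114556
  P(H|E) = 0.49493847 / 0.53114556 = 0.9318

Final posterior: 0.9318


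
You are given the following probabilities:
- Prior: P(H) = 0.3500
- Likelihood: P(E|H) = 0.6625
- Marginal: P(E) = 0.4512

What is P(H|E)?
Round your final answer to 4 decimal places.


Using Bayes' theorem:

P(H|E) = P(E|H) × P(H) / P(E)
       = 0.6625 × 0.3500 / 0.4512
       = 0.23187500 / 0.4512
       = 0.5139

The evidence strengthens our belief in H.
Prior: 0.3500 → Posterior: 0.5139


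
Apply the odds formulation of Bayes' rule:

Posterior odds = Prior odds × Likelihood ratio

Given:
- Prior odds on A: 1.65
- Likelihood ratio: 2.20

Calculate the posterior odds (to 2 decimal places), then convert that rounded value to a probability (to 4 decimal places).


Step 1: Calculate posterior odds
Posterior odds = Prior odds × LR
               = 1.65 × 2.20
               = 3.63

Step 2: Convert to probability
P(A|E) = Posterior odds / (1 + Posterior odds)
       = 3.63 / (1 + 3.63)
       = 3.63 / 4.63
       = 0.7840

The evidence increased P(A) from 0.6226 to 0.7840.


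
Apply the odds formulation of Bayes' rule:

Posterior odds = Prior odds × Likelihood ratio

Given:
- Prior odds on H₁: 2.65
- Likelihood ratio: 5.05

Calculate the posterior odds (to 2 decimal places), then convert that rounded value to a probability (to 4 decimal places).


Step 1: Calculate posterior odds
Posterior odds = Prior odds × LR
               = 2.65 × 5.05
               = 13.38

Step 2: Convert to probability
P(H₁|E) = Posterior odds / (1 + Posterior odds)
       = 13.38 / (1 + 13.38)
       = 13.38 / 14.38
       = 0.9305

The evidence increased P(H₁) from 0.7260 to 0.9305.


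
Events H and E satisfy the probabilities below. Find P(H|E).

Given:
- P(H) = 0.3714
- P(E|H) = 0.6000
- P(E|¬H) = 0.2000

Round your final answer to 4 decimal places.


Bayes' theorem: P(H|E) = P(E|H) × P(H) / P(E)

Step 1: Calculate P(E) using law of total probability
P(E) = P(E|H)P(H) + P(E|¬H)P(¬H)
     = 0.6000 × 0.3714 + 0.2000 × 0.6286
     = 0.22284000 + 0.12572000
     = 0.34856000

Step 2: Apply Bayes' theorem
P(H|E) = P(E|H) × P(H) / P(E)
       = 0.22284000 / 0.34856000
       = 0.6393


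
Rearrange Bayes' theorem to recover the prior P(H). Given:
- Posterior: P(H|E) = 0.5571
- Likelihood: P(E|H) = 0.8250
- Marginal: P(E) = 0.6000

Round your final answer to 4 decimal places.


From Bayes' theorem: P(H|E) = P(E|H) × P(H) / P(E)

Rearranging for P(H):
P(H) = P(H|E) × P(E) / P(E|H)
     = 0.5571 × 0.6000 / 0.8250
     = 0.33426000 / 0.8250
     = 0.4052


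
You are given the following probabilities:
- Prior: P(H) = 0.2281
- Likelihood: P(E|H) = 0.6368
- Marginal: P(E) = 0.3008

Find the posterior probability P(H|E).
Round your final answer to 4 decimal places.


Using Bayes' theorem:

P(H|E) = P(E|H) × P(H) / P(E)
       = 0.6368 × 0.2281 / 0.3008
       = 0.14525408 / 0.3008
       = 0.4829

The evidence strengthens our belief in H.
Prior: 0.2281 → Posterior: 0.4829


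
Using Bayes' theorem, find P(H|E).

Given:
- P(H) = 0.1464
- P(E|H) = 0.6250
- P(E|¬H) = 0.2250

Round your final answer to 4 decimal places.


Bayes' theorem: P(H|E) = P(E|H) × P(H) / P(E)

Step 1: Calculate P(E) using law of total probability
P(E) = P(E|H)P(H) + P(E|¬H)P(¬H)
     = 0.6250 × 0.1464 + 0.2250 × 0.8536
     = 0.09150000 + 0.19206000
     = 0.28356000

Step 2: Apply Bayes' theorem
P(H|E) = P(E|H) × P(H) / P(E)
       = 0.09150000 / 0.28356000
       = 0.3227


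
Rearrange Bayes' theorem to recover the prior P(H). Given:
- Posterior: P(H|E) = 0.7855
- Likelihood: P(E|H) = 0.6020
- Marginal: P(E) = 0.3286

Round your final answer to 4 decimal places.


From Bayes' theorem: P(H|E) = P(E|H) × P(H) / P(E)

Rearranging for P(H):
P(H) = P(H|E) × P(E) / P(E|H)
     = 0.7855 × 0.3286 / 0.6020
     = 0.25811530 / 0.6020
     = 0.4288


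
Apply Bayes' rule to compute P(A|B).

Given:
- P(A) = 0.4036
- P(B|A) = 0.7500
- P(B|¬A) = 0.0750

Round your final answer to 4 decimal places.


Bayes' theorem: P(A|B) = P(B|A) × P(A) / P(B)

Step 1: Calculate P(B) using law of total probability
P(B) = P(B|A)P(A) + P(B|¬A)P(¬A)
     = 0.7500 × 0.4036 + 0.0750 × 0.5964
     = 0.30270000 + 0.04473000
     = 0.34743000

Step 2: Apply Bayes' theorem
P(A|B) = P(B|A) × P(A) / P(B)
       = 0.30270000 / 0.34743000
       = 0.8713


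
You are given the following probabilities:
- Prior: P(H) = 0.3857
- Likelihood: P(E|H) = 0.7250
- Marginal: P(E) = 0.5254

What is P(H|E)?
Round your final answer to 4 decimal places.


Using Bayes' theorem:

P(H|E) = P(E|H) × P(H) / P(E)
       = 0.7250 × 0.3857 / 0.5254
       = 0.27963250 / 0.5254
       = 0.5322

The evidence strengthens our belief in H.
Prior: 0.3857 → Posterior: 0.5322


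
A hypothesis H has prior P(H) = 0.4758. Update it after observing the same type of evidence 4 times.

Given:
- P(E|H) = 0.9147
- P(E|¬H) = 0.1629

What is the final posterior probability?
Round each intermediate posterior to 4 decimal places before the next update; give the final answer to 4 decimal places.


Sequential Bayesian updating:

Initial prior: P(H) = 0.4758

Update 1:
  P(E) = 0.9147 × 0.4758 + 0.1629 × 0.5242 = 0.43521426 + 0.08539218 = 0.52060644
  P(H|E) = 0.43521426 / 0.52060644 = 0.8360

Update 2:
  P(E) = 0.9147 × 0.8360 + 0.1629 × 0.1640 = 0.76468920 + 0.02671560 = 0.79140480
  P(H|E) = 0.76468920 / 0.79140480 = 0.9662

Update 3:
  P(E) = 0.9147 × 0.9662 + 0.1629 × 0.0338 = 0.88378314 + 0.00550602 = 0.88928916
  P(H|E) = 0.88378314 / 0.88928916 = 0.9938

Update 4:
  P(E) = 0.9147 × 0.9938 + 0.1629 × 0.0062 = 0.90902886 + 0.00100998 = 0.91003884
  P(H|E) = 0.90902886 / 0.91003884 = 0.9989

Final posterior: 0.9989


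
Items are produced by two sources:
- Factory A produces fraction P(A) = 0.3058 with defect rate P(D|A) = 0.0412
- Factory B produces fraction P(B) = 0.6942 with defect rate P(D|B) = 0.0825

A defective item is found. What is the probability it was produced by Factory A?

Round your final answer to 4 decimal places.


Let A = from Factory A, D = defective

Given:
- P(A) = 0.3058, P(B) = 0.6942
- P(D|A) = 0.0412, P(D|B) = 0.0825

Step 1: Find P(D)
P(D) = P(D|A)P(A) + P(D|B)P(B)
     = 0.0412 × 0.3058 + 0.0825 × 0.6942
     = 0.01259896 + 0.05727150
     = 0.06987046

Step 2: Apply Bayes' theorem
P(A|D) = P(D|A)P(A) / P(D)
       = 0.01259896 / 0.06987046
       = 0.1803


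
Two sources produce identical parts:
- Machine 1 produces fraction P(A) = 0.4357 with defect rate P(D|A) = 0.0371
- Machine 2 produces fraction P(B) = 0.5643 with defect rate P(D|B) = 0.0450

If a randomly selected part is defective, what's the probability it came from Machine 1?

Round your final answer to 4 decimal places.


Let A = from Machine 1, D = defective

Given:
- P(A) = 0.4357, P(B) = 0.5643
- P(D|A) = 0.0371, P(D|B) = 0.0450

Step 1: Find P(D)
P(D) = P(D|A)P(A) + P(D|B)P(B)
     = 0.0371 × 0.4357 + 0.0450 × 0.5643
     = 0.01616447 + 0.02539350
     = 0.04155797

Step 2: Apply Bayes' theorem
P(A|D) = P(D|A)P(A) / P(D)
       = 0.01616447 / 0.04155797
       = 0.3890


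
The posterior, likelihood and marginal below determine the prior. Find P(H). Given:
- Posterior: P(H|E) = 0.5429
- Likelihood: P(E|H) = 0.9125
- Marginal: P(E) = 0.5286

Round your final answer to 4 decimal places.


From Bayes' theorem: P(H|E) = P(E|H) × P(H) / P(E)

Rearranging for P(H):
P(H) = P(H|E) × P(E) / P(E|H)
     = 0.5429 × 0.5286 / 0.9125
     = 0.28697694 / 0.9125
     = 0.3145


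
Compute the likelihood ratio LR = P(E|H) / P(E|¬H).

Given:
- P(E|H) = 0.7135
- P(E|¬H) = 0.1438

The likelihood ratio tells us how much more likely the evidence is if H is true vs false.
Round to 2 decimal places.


Likelihood Ratio (LR) = P(E|H) / P(E|¬H)

LR = 0.7135 / 0.1438
   = 4.96

The evidence is 4.96 times more likely if H is true than if H is false.
Since LR > 1, the evidence supports H over ¬H.


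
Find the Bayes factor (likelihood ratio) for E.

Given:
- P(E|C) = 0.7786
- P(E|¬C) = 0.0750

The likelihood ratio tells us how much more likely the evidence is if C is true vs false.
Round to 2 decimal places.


Likelihood Ratio (LR) = P(E|C) / P(E|¬C)

LR = 0.7786 / 0.0750
   = 10.38

The evidence is 10.38 times more likely if C is true than if C is false.
Since LR > 1, the evidence supports C over ¬C.


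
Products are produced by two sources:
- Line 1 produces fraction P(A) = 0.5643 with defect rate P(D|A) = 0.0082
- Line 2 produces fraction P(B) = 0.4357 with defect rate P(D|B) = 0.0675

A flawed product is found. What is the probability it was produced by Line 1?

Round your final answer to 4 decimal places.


Let A = from Line 1, D = flawed

Given:
- P(A) = 0.5643, P(B) = 0.4357
- P(D|A) = 0.0082, P(D|B) = 0.0675

Step 1: Find P(D)
P(D) = P(D|A)P(A) + P(D|B)P(B)
     = 0.0082 × 0.5643 + 0.0675 × 0.4357
     = 0.00462726 + 0.02940975
     = 0.03403701

Step 2: Apply Bayes' theorem
P(A|D) = P(D|A)P(A) / P(D)
       = 0.00462726 / 0.03403701
       = 0.1359


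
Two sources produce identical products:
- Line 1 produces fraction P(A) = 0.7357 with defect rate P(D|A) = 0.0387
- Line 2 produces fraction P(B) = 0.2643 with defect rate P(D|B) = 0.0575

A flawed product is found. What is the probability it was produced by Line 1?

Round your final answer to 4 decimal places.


Let A = from Line 1, D = flawed

Given:
- P(A) = 0.7357, P(B) = 0.2643
- P(D|A) = 0.0387, P(D|B) = 0.0575

Step 1: Find P(D)
P(D) = P(D|A)P(A) + P(D|B)P(B)
     = 0.0387 × 0.7357 + 0.0575 × 0.2643
     = 0.02847159 + 0.01519725
     = 0.04366884

Step 2: Apply Bayes' theorem
P(A|D) = P(D|A)P(A) / P(D)
       = 0.02847159 / 0.04366884
       = 0.6520


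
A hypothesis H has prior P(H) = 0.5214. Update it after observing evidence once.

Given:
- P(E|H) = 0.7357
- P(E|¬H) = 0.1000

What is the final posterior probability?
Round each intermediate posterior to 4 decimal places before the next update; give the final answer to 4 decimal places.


Sequential Bayesian updating:

Initial prior: P(H) = 0.5214

Update 1:
  P(E) = 0.7357 × 0.5214 + 0.1000 × 0.4786 = 0.38359398 + 0.04786000 = 0.43145398
  P(H|E) = 0.38359398 / 0.43145398 = 0.8891

Final posterior: 0.8891
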